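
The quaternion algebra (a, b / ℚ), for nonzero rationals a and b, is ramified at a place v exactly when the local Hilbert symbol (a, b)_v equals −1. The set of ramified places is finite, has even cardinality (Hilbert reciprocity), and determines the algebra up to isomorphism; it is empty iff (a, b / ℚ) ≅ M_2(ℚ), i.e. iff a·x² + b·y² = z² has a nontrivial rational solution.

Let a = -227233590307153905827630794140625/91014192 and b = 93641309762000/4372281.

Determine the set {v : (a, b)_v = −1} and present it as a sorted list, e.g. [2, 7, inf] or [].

Mod squares: a ≡ -182091, b ≡ 16445. Check v ∈ {∞, 2, 3, 5, 7, 11, 13, 17, 23, 29, 41}.
v=11: a=11^4·(≡5), b=11^3·(≡6) mod 11; (5|11)=+1, (6|11)=-1; (−1)^{4·3·5}·(+1)^3·(-1)^4 = +1.
v=13: a=13^3·(≡11), b=13^1·(≡12) mod 13; (11|13)=-1, (12|13)=+1; (−1)^{3·1·6}·(-1)^1·(+1)^3 = -1.
v=3: a=3^-9·(≡2), b=3^-2·(≡2) mod 3; (2|3)=-1, (2|3)=-1; (−1)^{-9·-2·1}·(-1)^-2·(-1)^-9 = -1.
v=∞: -182091 < 0 and 16445 > 0  ⇒  (a,b)_∞ = +1.
v=7: a=7^13·(≡5), b=7^6·(≡1) mod 7; (5|7)=-1, (1|7)=+1; (−1)^{13·6·3}·(-1)^6·(+1)^13 = +1.
v=41: a=41^0·(≡32), b=41^-2·(≡16) mod 41; (32|41)=+1, (16|41)=+1; (−1)^{0·-2·20}·(+1)^-2·(+1)^0 = +1.
v=5: a=5^8·(≡1), b=5^3·(≡1) mod 5; (1|5)=+1, (1|5)=+1; (−1)^{8·3·2}·(+1)^3·(+1)^8 = +1.
v=29: a=29^1·(≡3), b=29^0·(≡17) mod 29; (3|29)=-1, (17|29)=-1; (−1)^{1·0·14}·(-1)^0·(-1)^1 = -1.
v=17: a=17^-2·(≡2), b=17^-2·(≡14) mod 17; (2|17)=+1, (14|17)=-1; (−1)^{-2·-2·8}·(+1)^-2·(-1)^-2 = +1.
v=2: v_2(a)=-4, v_2(b)=4; units ≡ 5, 5 (mod 8); ε·ε+αω+βω = 0·0+-4·1+4·1 ≡ 0  ⇒  (a,b)_2 = +1.
v=23: a=23^5·(≡12), b=23^1·(≡16) mod 23; (12|23)=+1, (16|23)=+1; (−1)^{5·1·11}·(+1)^1·(+1)^5 = -1.
|Ram(-182091, 16445)| = 4, even; anisotropic at {3, 13, 23, 29}.

[3, 13, 23, 29]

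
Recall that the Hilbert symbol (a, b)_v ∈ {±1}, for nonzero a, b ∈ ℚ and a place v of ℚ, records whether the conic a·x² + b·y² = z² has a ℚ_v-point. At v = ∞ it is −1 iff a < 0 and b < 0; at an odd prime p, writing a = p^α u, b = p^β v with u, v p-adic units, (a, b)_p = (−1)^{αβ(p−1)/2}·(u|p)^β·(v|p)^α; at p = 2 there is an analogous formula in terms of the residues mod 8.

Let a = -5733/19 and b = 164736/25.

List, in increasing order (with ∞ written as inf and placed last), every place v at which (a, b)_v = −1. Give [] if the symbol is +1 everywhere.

Mod squares: a ≡ -247, b ≡ 286. Check v ∈ {∞, 2, 3, 5, 7, 11, 13, 19}.
v=5: a=5^0·(≡3), b=5^-2·(≡1) mod 5; (3|5)=-1, (1|5)=+1; (−1)^{0·-2·2}·(-1)^-2·(+1)^0 = +1.
v=11: a=11^0·(≡8), b=11^1·(≡9) mod 11; (8|11)=-1, (9|11)=+1; (−1)^{0·1·5}·(-1)^1·(+1)^0 = -1.
v=7: a=7^2·(≡6), b=7^0·(≡3) mod 7; (6|7)=-1, (3|7)=-1; (−1)^{2·0·3}·(-1)^0·(-1)^2 = +1.
v=∞: -247 < 0 and 286 > 0  ⇒  (a,b)_∞ = +1.
v=13: a=13^1·(≡11), b=13^1·(≡3) mod 13; (11|13)=-1, (3|13)=+1; (−1)^{1·1·6}·(-1)^1·(+1)^1 = -1.
v=2: v_2(a)=0, v_2(b)=7; units ≡ 1, 7 (mod 8); ε·ε+αω+βω = 0·1+0·0+7·0 ≡ 0  ⇒  (a,b)_2 = +1.
v=3: a=3^2·(≡2), b=3^2·(≡1) mod 3; (2|3)=-1, (1|3)=+1; (−1)^{2·2·1}·(-1)^2·(+1)^2 = +1.
v=19: a=19^-1·(≡5), b=19^0·(≡1) mod 19; (5|19)=+1, (1|19)=+1; (−1)^{-1·0·9}·(+1)^0·(+1)^-1 = +1.
|Ram(-247, 286)| = 2, even; anisotropic at {11, 13}.

[11, 13]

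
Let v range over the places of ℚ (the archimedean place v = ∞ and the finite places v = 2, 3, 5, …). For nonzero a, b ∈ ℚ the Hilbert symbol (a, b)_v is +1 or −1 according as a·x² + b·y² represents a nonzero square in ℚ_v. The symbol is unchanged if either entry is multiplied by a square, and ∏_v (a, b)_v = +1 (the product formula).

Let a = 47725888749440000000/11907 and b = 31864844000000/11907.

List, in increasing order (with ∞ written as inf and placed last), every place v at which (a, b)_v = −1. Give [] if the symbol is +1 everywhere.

[3, 5, 11, 23]

(a, b) ≡ (25530, 33) mod (ℚ^×)²; places V = {2, 3, 5, 7, 11, 23, 37, ∞}.
(a,b)_7: α=-2, u≡4; β=-2, v≡5 (mod 7); (4|7)=+1, (5|7)=-1; sign (−1)^0·+1^-2·-1^-2 = +1.
(a,b)_37: α=3, u≡15; β=2, v≡26 (mod 37); (15|37)=-1, (26|37)=+1; sign (−1)^0·-1^2·+1^3 = +1.
(a,b)_3: α=-5, u≡2; β=-5, v≡2 (mod 3); (2|3)=-1, (2|3)=-1; sign (−1)^1·-1^-5·-1^-5 = -1.
(a,b)_23: α=3, u≡6; β=2, v≡14 (mod 23); (6|23)=+1, (14|23)=-1; sign (−1)^0·+1^2·-1^3 = -1.
(a,b)_∞: sgn(25530)=+, sgn(33)=+, so +1.
(a,b)_5: α=7, u≡1; β=6, v≡3 (mod 5); (1|5)=+1, (3|5)=-1; sign (−1)^0·+1^6·-1^7 = -1.
(a,b)_2: α=13, β=8; u≡5, v≡1 (mod 8); ε(u)ε(v)=0·0, αω(v)=13·0, βω(u)=8·1; sum ≡ 0  ⇒  +1.
(a,b)_11: α=2, u≡8; β=1, v≡4 (mod 11); (8|11)=-1, (4|11)=+1; sign (−1)^0·-1^1·+1^2 = -1.
(25530, 33 / ℚ) ramifies at {3, 5, 11, 23}: a division algebra.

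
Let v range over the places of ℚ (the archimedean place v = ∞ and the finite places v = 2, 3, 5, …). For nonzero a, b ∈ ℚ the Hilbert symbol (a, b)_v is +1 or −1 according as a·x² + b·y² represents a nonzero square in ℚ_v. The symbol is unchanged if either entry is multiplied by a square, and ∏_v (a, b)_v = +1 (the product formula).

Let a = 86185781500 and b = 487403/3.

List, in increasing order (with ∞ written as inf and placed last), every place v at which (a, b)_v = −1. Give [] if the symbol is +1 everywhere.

[7, 13, 29, 43]

(a, b) ≡ (17588935, 609) mod (ℚ^×)²; places V = {2, 3, 5, 7, 13, 29, 31, 43, ∞}.
(a,b)_7: α=3, u≡5; β=5, v≡5 (mod 7); (5|7)=-1, (5|7)=-1; sign (−1)^1·-1^5·-1^3 = -1.
(a,b)_3: α=0, u≡1; β=-1, v≡2 (mod 3); (1|3)=+1, (2|3)=-1; sign (−1)^0·+1^-1·-1^0 = +1.
(a,b)_∞: sgn(17588935)=+, sgn(609)=+, so +1.
(a,b)_31: α=1, u≡15; β=0, v≡7 (mod 31); (15|31)=-1, (7|31)=+1; sign (−1)^0·-1^0·+1^1 = +1.
(a,b)_29: α=1, u≡20; β=1, v≡15 (mod 29); (20|29)=+1, (15|29)=-1; sign (−1)^0·+1^1·-1^1 = -1.
(a,b)_2: α=2, β=0; u≡7, v≡1 (mod 8); ε(u)ε(v)=1·0, αω(v)=2·0, βω(u)=0·0; sum ≡ 0  ⇒  +1.
(a,b)_13: α=1, u≡6; β=0, v≡11 (mod 13); (6|13)=-1, (11|13)=-1; sign (−1)^0·-1^0·-1^1 = -1.
(a,b)_5: α=3, u≡2; β=0, v≡1 (mod 5); (2|5)=-1, (1|5)=+1; sign (−1)^0·-1^0·+1^3 = +1.
(a,b)_43: α=1, u≡28; β=0, v≡28 (mod 43); (28|43)=-1, (28|43)=-1; sign (−1)^0·-1^0·-1^1 = -1.
(17588935, 609 / ℚ) ramifies at {7, 13, 29, 43}: a division algebra.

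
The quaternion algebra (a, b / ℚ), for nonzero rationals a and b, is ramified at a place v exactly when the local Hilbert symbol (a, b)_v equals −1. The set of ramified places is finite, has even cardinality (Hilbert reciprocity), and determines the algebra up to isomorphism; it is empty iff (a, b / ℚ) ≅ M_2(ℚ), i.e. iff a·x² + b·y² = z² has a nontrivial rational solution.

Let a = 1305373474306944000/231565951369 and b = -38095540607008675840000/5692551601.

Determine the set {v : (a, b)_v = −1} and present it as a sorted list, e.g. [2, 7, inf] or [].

(a, b) ≡ (35, -391) mod (ℚ^×)²; places V = {2, 3, 5, 7, 11, 17, 19, 23, 31, 43, ∞}.
(a,b)_43: α=-2, u≡4; β=0, v≡22 (mod 43); (4|43)=+1, (22|43)=-1; sign (−1)^0·+1^0·-1^-2 = +1.
(a,b)_11: α=0, u≡7; β=-2, v≡9 (mod 11); (7|11)=-1, (9|11)=+1; sign (−1)^0·-1^-2·+1^0 = +1.
(a,b)_31: α=-2, u≡19; β=0, v≡6 (mod 31); (19|31)=+1, (6|31)=-1; sign (−1)^0·+1^0·-1^-2 = +1.
(a,b)_19: α=-4, u≡7; β=-6, v≡3 (mod 19); (7|19)=+1, (3|19)=-1; sign (−1)^0·+1^-6·-1^-4 = +1.
(a,b)_7: α=7, u≡5; β=6, v≡2 (mod 7); (5|7)=-1, (2|7)=+1; sign (−1)^0·-1^6·+1^7 = +1.
(a,b)_23: α=2, u≡12; β=5, v≡4 (mod 23); (12|23)=+1, (4|23)=+1; sign (−1)^0·+1^5·+1^2 = +1.
(a,b)_5: α=3, u≡3; β=4, v≡1 (mod 5); (3|5)=-1, (1|5)=+1; sign (−1)^0·-1^4·+1^3 = +1.
(a,b)_2: α=10, β=14; u≡3, v≡1 (mod 8); ε(u)ε(v)=1·0, αω(v)=10·0, βω(u)=14·1; sum ≡ 0  ⇒  +1.
(a,b)_17: α=2, u≡4; β=3, v≡7 (mod 17); (4|17)=+1, (7|17)=-1; sign (−1)^0·+1^3·-1^2 = +1.
(a,b)_3: α=4, u≡2; β=0, v≡2 (mod 3); (2|3)=-1, (2|3)=-1; sign (−1)^0·-1^0·-1^4 = +1.
(a,b)_∞: sgn(35)=+, sgn(-391)=−, so +1.
Ram(a, b) = ∅: the form 35·x² + -391·y² − z² is isotropic over every ℚ_v, so by Hasse–Minkowski it is isotropic over ℚ.

[]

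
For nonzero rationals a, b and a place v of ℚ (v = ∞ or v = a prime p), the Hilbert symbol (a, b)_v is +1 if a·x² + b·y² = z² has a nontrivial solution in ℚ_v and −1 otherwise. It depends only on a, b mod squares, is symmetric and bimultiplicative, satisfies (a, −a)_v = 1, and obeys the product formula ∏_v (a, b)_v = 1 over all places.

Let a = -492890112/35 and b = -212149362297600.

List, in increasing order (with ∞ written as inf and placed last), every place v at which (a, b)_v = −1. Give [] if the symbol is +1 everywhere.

[2, 13, 19, inf]

(a, b) ≡ (-15470, -19) mod (ℚ^×)²; places V = {2, 3, 5, 7, 11, 13, 17, 19, ∞}.
(a,b)_7: α=-1, u≡4; β=2, v≡1 (mod 7); (4|7)=+1, (1|7)=+1; sign (−1)^0·+1^2·+1^-1 = +1.
(a,b)_11: α=2, u≡2; β=0, v≡9 (mod 11); (2|11)=-1, (9|11)=+1; sign (−1)^0·-1^0·+1^2 = +1.
(a,b)_3: α=2, u≡1; β=6, v≡2 (mod 3); (1|3)=+1, (2|3)=-1; sign (−1)^0·+1^6·-1^2 = +1.
(a,b)_5: α=-1, u≡4; β=2, v≡1 (mod 5); (4|5)=+1, (1|5)=+1; sign (−1)^0·+1^2·+1^-1 = +1.
(a,b)_17: α=1, u≡15; β=2, v≡13 (mod 17); (15|17)=+1, (13|17)=+1; sign (−1)^0·+1^2·+1^1 = +1.
(a,b)_2: α=11, β=8; u≡1, v≡5 (mod 8); ε(u)ε(v)=0·0, αω(v)=11·1, βω(u)=8·0; sum ≡ 1  ⇒  -1.
(a,b)_19: α=0, u≡18; β=1, v≡14 (mod 19); (18|19)=-1, (14|19)=-1; sign (−1)^0·-1^1·-1^0 = -1.
(a,b)_∞: sgn(-15470)=−, sgn(-19)=−, so -1.
(a,b)_13: α=1, u≡5; β=2, v≡8 (mod 13); (5|13)=-1, (8|13)=-1; sign (−1)^0·-1^2·-1^1 = -1.
Ram(-15470, -19) = {2, 13, 19, ∞}; no ℚ_2-point on the conic.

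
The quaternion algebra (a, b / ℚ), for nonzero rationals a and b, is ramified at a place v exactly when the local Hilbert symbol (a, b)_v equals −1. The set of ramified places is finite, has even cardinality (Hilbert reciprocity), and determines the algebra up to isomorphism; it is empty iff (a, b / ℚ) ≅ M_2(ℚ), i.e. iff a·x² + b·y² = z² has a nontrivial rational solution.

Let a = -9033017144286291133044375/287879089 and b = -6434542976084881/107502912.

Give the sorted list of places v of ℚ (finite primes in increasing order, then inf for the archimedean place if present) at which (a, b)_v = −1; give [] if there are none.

(a, b) ≡ (-6919, -9430597) mod (ℚ^×)²; places V = {2, 3, 5, 7, 11, 17, 19, 23, 29, 31, 37, 47, ∞}.
(a,b)_29: α=2, u≡21; β=1, v≡25 (mod 29); (21|29)=-1, (25|29)=+1; sign (−1)^0·-1^1·+1^2 = -1.
(a,b)_31: α=0, u≡18; β=2, v≡11 (mod 31); (18|31)=+1, (11|31)=-1; sign (−1)^0·+1^2·-1^0 = +1.
(a,b)_23: α=0, u≡1; β=2, v≡9 (mod 23); (1|23)=+1, (9|23)=+1; sign (−1)^0·+1^2·+1^0 = +1.
(a,b)_17: α=3, u≡16; β=3, v≡5 (mod 17); (16|17)=+1, (5|17)=-1; sign (−1)^0·+1^3·-1^3 = -1.
(a,b)_37: α=3, u≡5; β=1, v≡36 (mod 37); (5|37)=-1, (36|37)=+1; sign (−1)^0·-1^1·+1^3 = -1.
(a,b)_∞: sgn(-6919)=−, sgn(-9430597)=−, so -1.
(a,b)_11: α=3, u≡4; β=-1, v≡10 (mod 11); (4|11)=+1, (10|11)=-1; sign (−1)^1·+1^-1·-1^3 = +1.
(a,b)_3: α=2, u≡2; β=-2, v≡2 (mod 3); (2|3)=-1, (2|3)=-1; sign (−1)^0·-1^-2·-1^2 = +1.
(a,b)_5: α=4, u≡1; β=0, v≡2 (mod 5); (1|5)=+1, (2|5)=-1; sign (−1)^0·+1^0·-1^4 = +1.
(a,b)_7: α=8, u≡4; β=4, v≡5 (mod 7); (4|7)=+1, (5|7)=-1; sign (−1)^0·+1^4·-1^8 = +1.
(a,b)_19: α=-4, u≡7; β=-2, v≡10 (mod 19); (7|19)=+1, (10|19)=-1; sign (−1)^0·+1^-2·-1^-4 = +1.
(a,b)_2: α=0, β=-6; u≡1, v≡3 (mod 8); ε(u)ε(v)=0·1, αω(v)=0·1, βω(u)=-6·0; sum ≡ 0  ⇒  +1.
(a,b)_47: α=-2, u≡9; β=-1, v≡5 (mod 47); (9|47)=+1, (5|47)=-1; sign (−1)^0·+1^-1·-1^-2 = +1.
|Ram(-6919, -9430597)| = 4, even; anisotropic at {17, 29, 37, ∞}.

[17, 29, 37, inf]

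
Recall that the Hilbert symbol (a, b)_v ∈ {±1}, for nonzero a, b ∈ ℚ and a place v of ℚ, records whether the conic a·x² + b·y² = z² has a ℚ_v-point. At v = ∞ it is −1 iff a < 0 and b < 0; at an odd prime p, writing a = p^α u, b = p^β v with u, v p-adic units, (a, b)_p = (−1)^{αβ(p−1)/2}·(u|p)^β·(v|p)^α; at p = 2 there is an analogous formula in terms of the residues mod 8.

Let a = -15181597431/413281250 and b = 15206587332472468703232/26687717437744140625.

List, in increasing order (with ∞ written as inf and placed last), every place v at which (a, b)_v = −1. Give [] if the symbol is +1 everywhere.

[11, 13]

(a, b) ≡ (-4862, 2) mod (ℚ^×)²; places V = {2, 3, 5, 7, 11, 13, 17, 23, ∞}.
(a,b)_17: α=3, u≡12; β=6, v≡16 (mod 17); (12|17)=-1, (16|17)=+1; sign (−1)^0·-1^6·+1^3 = +1.
(a,b)_23: α=-2, u≡14; β=-4, v≡12 (mod 23); (14|23)=-1, (12|23)=+1; sign (−1)^0·-1^-4·+1^-2 = +1.
(a,b)_2: α=-1, β=11; u≡1, v≡1 (mod 8); ε(u)ε(v)=0·0, αω(v)=-1·0, βω(u)=11·0; sum ≡ 0  ⇒  +1.
(a,b)_3: α=2, u≡1; β=2, v≡2 (mod 3); (1|3)=+1, (2|3)=-1; sign (−1)^0·+1^2·-1^2 = +1.
(a,b)_13: α=1, u≡4; β=0, v≡11 (mod 13); (4|13)=+1, (11|13)=-1; sign (−1)^0·+1^0·-1^1 = -1.
(a,b)_5: α=-8, u≡3; β=-20, v≡2 (mod 5); (3|5)=-1, (2|5)=-1; sign (−1)^0·-1^-20·-1^-8 = +1.
(a,b)_∞: sgn(-4862)=−, sgn(2)=+, so +1.
(a,b)_11: α=1, u≡5; β=2, v≡2 (mod 11); (5|11)=+1, (2|11)=-1; sign (−1)^0·+1^2·-1^1 = -1.
(a,b)_7: α=4, u≡5; β=10, v≡2 (mod 7); (5|7)=-1, (2|7)=+1; sign (−1)^0·-1^10·+1^4 = +1.
Ram(-4862, 2) = {11, 13}; no ℚ_11-point on the conic.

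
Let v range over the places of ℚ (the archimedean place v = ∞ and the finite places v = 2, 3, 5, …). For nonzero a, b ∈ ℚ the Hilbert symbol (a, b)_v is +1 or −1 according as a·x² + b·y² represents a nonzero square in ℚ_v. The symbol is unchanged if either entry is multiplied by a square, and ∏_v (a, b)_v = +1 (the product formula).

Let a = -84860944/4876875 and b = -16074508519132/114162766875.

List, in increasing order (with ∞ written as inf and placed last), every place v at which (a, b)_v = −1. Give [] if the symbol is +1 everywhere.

[3, inf]

(a, b) ≡ (-3, -21) mod (ℚ^×)²; places V = {2, 3, 5, 7, 17, 47, ∞}.
(a,b)_17: α=-2, u≡12; β=-4, v≡15 (mod 17); (12|17)=-1, (15|17)=+1; sign (−1)^0·-1^-4·+1^-2 = +1.
(a,b)_∞: sgn(-3)=−, sgn(-21)=−, so -1.
(a,b)_47: α=2, u≡29; β=4, v≡26 (mod 47); (29|47)=-1, (26|47)=-1; sign (−1)^0·-1^4·-1^2 = +1.
(a,b)_3: α=-3, u≡2; β=-7, v≡2 (mod 3); (2|3)=-1, (2|3)=-1; sign (−1)^1·-1^-7·-1^-3 = -1.
(a,b)_7: α=4, u≡2; β=7, v≡2 (mod 7); (2|7)=+1, (2|7)=+1; sign (−1)^0·+1^7·+1^4 = +1.
(a,b)_2: α=4, β=2; u≡5, v≡3 (mod 8); ε(u)ε(v)=0·1, αω(v)=4·1, βω(u)=2·1; sum ≡ 0  ⇒  +1.
(a,b)_5: α=-4, u≡2; β=-4, v≡4 (mod 5); (2|5)=-1, (4|5)=+1; sign (−1)^0·-1^-4·+1^-4 = +1.
|Ram(-3, -21)| = 2, even; anisotropic at {3, ∞}.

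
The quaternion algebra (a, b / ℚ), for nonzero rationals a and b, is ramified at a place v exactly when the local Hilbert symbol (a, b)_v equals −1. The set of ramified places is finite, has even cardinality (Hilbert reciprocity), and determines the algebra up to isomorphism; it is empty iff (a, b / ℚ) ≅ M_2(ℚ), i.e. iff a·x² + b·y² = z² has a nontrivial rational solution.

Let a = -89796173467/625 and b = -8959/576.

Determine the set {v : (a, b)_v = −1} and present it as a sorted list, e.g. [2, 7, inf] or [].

[11, 13, 17, inf]

(a, b) ≡ (-323323, -31) mod (ℚ^×)²; places V = {2, 3, 5, 7, 11, 13, 17, 19, 31, ∞}.
(a,b)_19: α=1, u≡17; β=0, v≡11 (mod 19); (17|19)=+1, (11|19)=+1; sign (−1)^0·+1^0·+1^1 = +1.
(a,b)_31: α=2, u≡14; β=1, v≡27 (mod 31); (14|31)=+1, (27|31)=-1; sign (−1)^0·+1^1·-1^2 = +1.
(a,b)_13: α=1, u≡6; β=0, v≡6 (mod 13); (6|13)=-1, (6|13)=-1; sign (−1)^0·-1^0·-1^1 = -1.
(a,b)_17: α=3, u≡8; β=2, v≡7 (mod 17); (8|17)=+1, (7|17)=-1; sign (−1)^0·+1^2·-1^3 = -1.
(a,b)_2: α=0, β=-6; u≡5, v≡1 (mod 8); ε(u)ε(v)=0·0, αω(v)=0·0, βω(u)=-6·1; sum ≡ 0  ⇒  +1.
(a,b)_5: α=-4, u≡3; β=0, v≡1 (mod 5); (3|5)=-1, (1|5)=+1; sign (−1)^0·-1^0·+1^-4 = +1.
(a,b)_7: α=1, u≡1; β=0, v≡4 (mod 7); (1|7)=+1, (4|7)=+1; sign (−1)^0·+1^0·+1^1 = +1.
(a,b)_∞: sgn(-323323)=−, sgn(-31)=−, so -1.
(a,b)_11: α=1, u≡6; β=0, v≡7 (mod 11); (6|11)=-1, (7|11)=-1; sign (−1)^0·-1^0·-1^1 = -1.
(a,b)_3: α=0, u≡2; β=-2, v≡2 (mod 3); (2|3)=-1, (2|3)=-1; sign (−1)^0·-1^-2·-1^0 = +1.
Ram(-323323, -31) = {11, 13, 17, ∞}; no ℚ_11-point on the conic.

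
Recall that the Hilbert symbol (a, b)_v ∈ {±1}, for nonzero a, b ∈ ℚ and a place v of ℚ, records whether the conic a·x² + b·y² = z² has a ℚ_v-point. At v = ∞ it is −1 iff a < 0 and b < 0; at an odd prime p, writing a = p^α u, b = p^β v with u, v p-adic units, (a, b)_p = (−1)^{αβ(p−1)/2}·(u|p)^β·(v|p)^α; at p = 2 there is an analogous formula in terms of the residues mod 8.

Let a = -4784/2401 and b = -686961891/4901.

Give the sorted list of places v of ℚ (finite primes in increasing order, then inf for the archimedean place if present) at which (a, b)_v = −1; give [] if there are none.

[13, 17, 31, inf]

(a, b) ≡ (-299, -2032639) mod (ℚ^×)²; places V = {2, 3, 7, 11, 13, 17, 19, 23, 29, 31, ∞}.
(a,b)_17: α=0, u≡11; β=1, v≡11 (mod 17); (11|17)=-1, (11|17)=-1; sign (−1)^0·-1^1·-1^0 = -1.
(a,b)_29: α=0, u≡24; β=-1, v≡12 (mod 29); (24|29)=+1, (12|29)=-1; sign (−1)^0·+1^-1·-1^0 = +1.
(a,b)_3: α=0, u≡1; β=4, v≡2 (mod 3); (1|3)=+1, (2|3)=-1; sign (−1)^0·+1^4·-1^0 = +1.
(a,b)_23: α=1, u≡5; β=0, v≡8 (mod 23); (5|23)=-1, (8|23)=+1; sign (−1)^0·-1^0·+1^1 = +1.
(a,b)_19: α=0, u≡6; β=1, v≡10 (mod 19); (6|19)=+1, (10|19)=-1; sign (−1)^0·+1^1·-1^0 = +1.
(a,b)_31: α=0, u≡17; β=1, v≡24 (mod 31); (17|31)=-1, (24|31)=-1; sign (−1)^0·-1^1·-1^0 = -1.
(a,b)_∞: sgn(-299)=−, sgn(-2032639)=−, so -1.
(a,b)_2: α=4, β=0; u≡5, v≡1 (mod 8); ε(u)ε(v)=0·0, αω(v)=4·0, βω(u)=0·1; sum ≡ 0  ⇒  +1.
(a,b)_7: α=-4, u≡4; β=1, v≡4 (mod 7); (4|7)=+1, (4|7)=+1; sign (−1)^0·+1^1·+1^-4 = +1.
(a,b)_11: α=0, u≡4; β=2, v≡8 (mod 11); (4|11)=+1, (8|11)=-1; sign (−1)^0·+1^2·-1^0 = +1.
(a,b)_13: α=1, u≡1; β=-2, v≡7 (mod 13); (1|13)=+1, (7|13)=-1; sign (−1)^0·+1^-2·-1^1 = -1.
(-299, -2032639 / ℚ) ramifies at {13, 17, 31, ∞}: a division algebra.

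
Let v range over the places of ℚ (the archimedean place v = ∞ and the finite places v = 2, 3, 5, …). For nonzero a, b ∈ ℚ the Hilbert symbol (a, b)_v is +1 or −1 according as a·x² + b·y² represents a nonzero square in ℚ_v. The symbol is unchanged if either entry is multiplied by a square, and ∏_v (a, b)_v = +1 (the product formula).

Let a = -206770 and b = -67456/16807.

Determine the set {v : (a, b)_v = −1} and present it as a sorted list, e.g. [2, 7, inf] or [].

(a, b) ≡ (-206770, -7378) mod (ℚ^×)²; places V = {2, 5, 7, 17, 23, 29, 31, ∞}.
(a,b)_7: α=0, u≡3; β=-5, v≡3 (mod 7); (3|7)=-1, (3|7)=-1; sign (−1)^0·-1^-5·-1^0 = -1.
(a,b)_23: α=1, u≡3; β=0, v≡11 (mod 23); (3|23)=+1, (11|23)=-1; sign (−1)^0·+1^0·-1^1 = -1.
(a,b)_∞: sgn(-206770)=−, sgn(-7378)=−, so -1.
(a,b)_31: α=1, u≡26; β=1, v≡5 (mod 31); (26|31)=-1, (5|31)=+1; sign (−1)^1·-1^1·+1^1 = +1.
(a,b)_2: α=1, β=7; u≡7, v≡7 (mod 8); ε(u)ε(v)=1·1, αω(v)=1·0, βω(u)=7·0; sum ≡ 1  ⇒  -1.
(a,b)_29: α=1, u≡4; β=0, v≡18 (mod 29); (4|29)=+1, (18|29)=-1; sign (−1)^0·+1^0·-1^1 = -1.
(a,b)_17: α=0, u≡1; β=1, v≡4 (mod 17); (1|17)=+1, (4|17)=+1; sign (−1)^0·+1^1·+1^0 = +1.
(a,b)_5: α=1, u≡1; β=0, v≡2 (mod 5); (1|5)=+1, (2|5)=-1; sign (−1)^0·+1^0·-1^1 = -1.
Ram(-206770, -7378) = {2, 5, 7, 23, 29, ∞}; no ℚ_2-point on the conic.

[2, 5, 7, 23, 29, inf]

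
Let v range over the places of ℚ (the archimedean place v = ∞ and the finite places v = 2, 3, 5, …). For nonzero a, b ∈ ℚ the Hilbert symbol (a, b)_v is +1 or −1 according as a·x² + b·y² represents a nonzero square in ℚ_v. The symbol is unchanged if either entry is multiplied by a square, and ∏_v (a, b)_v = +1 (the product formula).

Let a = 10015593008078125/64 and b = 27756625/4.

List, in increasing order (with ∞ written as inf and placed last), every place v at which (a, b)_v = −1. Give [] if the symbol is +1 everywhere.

Mod squares: a ≡ 13, b ≡ 1110265. Check v ∈ {∞, 2, 5, 13, 19, 29, 31}.
v=31: a=31^2·(≡26), b=31^1·(≡16) mod 31; (26|31)=-1, (16|31)=+1; (−1)^{2·1·15}·(-1)^1·(+1)^2 = -1.
v=5: a=5^6·(≡3), b=5^3·(≡2) mod 5; (3|5)=-1, (2|5)=-1; (−1)^{6·3·2}·(-1)^3·(-1)^6 = -1.
v=∞: 13 > 0 and 1110265 > 0  ⇒  (a,b)_∞ = +1.
v=29: a=29^2·(≡16), b=29^1·(≡24) mod 29; (16|29)=+1, (24|29)=+1; (−1)^{2·1·14}·(+1)^1·(+1)^2 = +1.
v=19: a=19^2·(≡14), b=19^1·(≡15) mod 19; (14|19)=-1, (15|19)=-1; (−1)^{2·1·9}·(-1)^1·(-1)^2 = -1.
v=2: v_2(a)=-6, v_2(b)=-2; units ≡ 5, 1 (mod 8); ε·ε+αω+βω = 0·0+-6·0+-2·1 ≡ 0  ⇒  (a,b)_2 = +1.
v=13: a=13^3·(≡1), b=13^1·(≡11) mod 13; (1|13)=+1, (11|13)=-1; (−1)^{3·1·6}·(+1)^1·(-1)^3 = -1.
(13, 1110265 / ℚ) ramifies at {5, 13, 19, 31}: a division algebra.

[5, 13, 19, 31]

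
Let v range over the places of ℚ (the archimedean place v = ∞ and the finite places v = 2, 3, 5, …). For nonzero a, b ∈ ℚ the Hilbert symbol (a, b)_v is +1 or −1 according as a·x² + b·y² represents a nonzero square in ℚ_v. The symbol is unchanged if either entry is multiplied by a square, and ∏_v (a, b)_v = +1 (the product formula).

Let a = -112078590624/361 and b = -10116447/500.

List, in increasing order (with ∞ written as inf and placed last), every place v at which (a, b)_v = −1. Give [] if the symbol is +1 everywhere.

Mod squares: a ≡ -14586, b ≡ -435. Check v ∈ {∞, 2, 3, 5, 7, 11, 13, 17, 19, 29, 31}.
v=7: a=7^2·(≡1), b=7^0·(≡3) mod 7; (1|7)=+1, (3|7)=-1; (−1)^{2·0·3}·(+1)^0·(-1)^2 = +1.
v=29: a=29^0·(≡20), b=29^1·(≡8) mod 29; (20|29)=+1, (8|29)=-1; (−1)^{0·1·14}·(+1)^1·(-1)^0 = +1.
v=3: a=3^5·(≡1), b=3^1·(≡2) mod 3; (1|3)=+1, (2|3)=-1; (−1)^{5·1·1}·(+1)^1·(-1)^5 = +1.
v=∞: -14586 < 0 and -435 < 0  ⇒  (a,b)_∞ = -1.
v=5: a=5^0·(≡1), b=5^-3·(≡2) mod 5; (1|5)=+1, (2|5)=-1; (−1)^{0·-3·2}·(+1)^-3·(-1)^0 = +1.
v=2: v_2(a)=5, v_2(b)=-2; units ≡ 3, 5 (mod 8); ε·ε+αω+βω = 1·0+5·1+-2·1 ≡ 1  ⇒  (a,b)_2 = -1.
v=13: a=13^1·(≡12), b=13^0·(≡6) mod 13; (12|13)=+1, (6|13)=-1; (−1)^{1·0·6}·(+1)^0·(-1)^1 = -1.
v=11: a=11^3·(≡3), b=11^2·(≡3) mod 11; (3|11)=+1, (3|11)=+1; (−1)^{3·2·5}·(+1)^2·(+1)^3 = +1.
v=17: a=17^1·(≡15), b=17^0·(≡7) mod 17; (15|17)=+1, (7|17)=-1; (−1)^{1·0·8}·(+1)^0·(-1)^1 = -1.
v=19: a=19^-2·(≡5), b=19^0·(≡14) mod 19; (5|19)=+1, (14|19)=-1; (−1)^{-2·0·9}·(+1)^0·(-1)^-2 = +1.
v=31: a=31^0·(≡26), b=31^2·(≡11) mod 31; (26|31)=-1, (11|31)=-1; (−1)^{0·2·15}·(-1)^2·(-1)^0 = +1.
|Ram(-14586, -435)| = 4, even; anisotropic at {2, 13, 17, ∞}.

[2, 13, 17, inf]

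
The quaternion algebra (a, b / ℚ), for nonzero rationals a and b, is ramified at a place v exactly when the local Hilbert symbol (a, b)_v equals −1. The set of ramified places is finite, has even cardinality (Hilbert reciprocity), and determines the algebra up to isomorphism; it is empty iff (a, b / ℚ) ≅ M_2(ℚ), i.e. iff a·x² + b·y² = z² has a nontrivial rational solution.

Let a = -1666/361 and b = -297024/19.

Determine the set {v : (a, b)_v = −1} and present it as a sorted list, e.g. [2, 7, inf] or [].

[2, 3, 13, inf]

(a, b) ≡ (-34, -88179) mod (ℚ^×)²; places V = {2, 3, 7, 13, 17, 19, ∞}.
(a,b)_2: α=1, β=6; u≡7, v≡5 (mod 8); ε(u)ε(v)=1·0, αω(v)=1·1, βω(u)=6·0; sum ≡ 1  ⇒  -1.
(a,b)_∞: sgn(-34)=−, sgn(-88179)=−, so -1.
(a,b)_7: α=2, u≡2; β=1, v≡6 (mod 7); (2|7)=+1, (6|7)=-1; sign (−1)^0·+1^1·-1^2 = +1.
(a,b)_17: α=1, u≡1; β=1, v≡2 (mod 17); (1|17)=+1, (2|17)=+1; sign (−1)^0·+1^1·+1^1 = +1.
(a,b)_3: α=0, u≡2; β=1, v≡1 (mod 3); (2|3)=-1, (1|3)=+1; sign (−1)^0·-1^1·+1^0 = -1.
(a,b)_13: α=0, u≡5; β=1, v≡1 (mod 13); (5|13)=-1, (1|13)=+1; sign (−1)^0·-1^1·+1^0 = -1.
(a,b)_19: α=-2, u≡6; β=-1, v≡3 (mod 19); (6|19)=+1, (3|19)=-1; sign (−1)^0·+1^-1·-1^-2 = +1.
|Ram(-34, -88179)| = 4, even; anisotropic at {2, 3, 13, ∞}.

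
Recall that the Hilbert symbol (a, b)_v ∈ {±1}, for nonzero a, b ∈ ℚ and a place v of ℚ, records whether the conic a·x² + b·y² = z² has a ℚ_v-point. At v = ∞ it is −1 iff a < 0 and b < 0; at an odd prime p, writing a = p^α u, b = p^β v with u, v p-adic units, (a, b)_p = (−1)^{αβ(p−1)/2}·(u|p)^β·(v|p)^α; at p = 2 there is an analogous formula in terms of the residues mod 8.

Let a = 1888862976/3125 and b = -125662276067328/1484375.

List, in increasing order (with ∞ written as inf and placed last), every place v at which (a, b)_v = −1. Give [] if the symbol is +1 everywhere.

[5, 7]

(a, b) ≡ (55, -3990) mod (ℚ^×)²; places V = {2, 3, 5, 7, 11, 13, 19, ∞}.
(a,b)_11: α=1, u≡9; β=2, v≡9 (mod 11); (9|11)=+1, (9|11)=+1; sign (−1)^0·+1^2·+1^1 = +1.
(a,b)_19: α=0, u≡6; β=-1, v≡10 (mod 19); (6|19)=+1, (10|19)=-1; sign (−1)^0·+1^-1·-1^0 = +1.
(a,b)_5: α=-5, u≡1; β=-7, v≡3 (mod 5); (1|5)=+1, (3|5)=-1; sign (−1)^0·+1^-7·-1^-5 = -1.
(a,b)_13: α=2, u≡9; β=2, v≡4 (mod 13); (9|13)=+1, (4|13)=+1; sign (−1)^0·+1^2·+1^2 = +1.
(a,b)_3: α=4, u≡1; β=7, v≡2 (mod 3); (1|3)=+1, (2|3)=-1; sign (−1)^0·+1^7·-1^4 = +1.
(a,b)_7: α=2, u≡5; β=3, v≡4 (mod 7); (5|7)=-1, (4|7)=+1; sign (−1)^0·-1^3·+1^2 = -1.
(a,b)_∞: sgn(55)=+, sgn(-3990)=−, so +1.
(a,b)_2: α=8, β=13; u≡7, v≡5 (mod 8); ε(u)ε(v)=1·0, αω(v)=8·1, βω(u)=13·0; sum ≡ 0  ⇒  +1.
Ram(55, -3990) = {5, 7}; no ℚ_5-point on the conic.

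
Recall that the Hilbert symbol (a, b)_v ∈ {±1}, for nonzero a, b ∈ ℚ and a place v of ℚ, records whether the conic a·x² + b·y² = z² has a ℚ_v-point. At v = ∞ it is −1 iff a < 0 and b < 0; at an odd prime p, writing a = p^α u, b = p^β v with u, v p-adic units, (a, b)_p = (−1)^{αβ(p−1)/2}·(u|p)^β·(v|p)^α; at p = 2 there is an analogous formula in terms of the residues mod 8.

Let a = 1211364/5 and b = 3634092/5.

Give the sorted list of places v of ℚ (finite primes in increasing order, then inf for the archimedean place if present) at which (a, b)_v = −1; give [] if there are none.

(a, b) ≡ (168245, 504735) mod (ℚ^×)²; places V = {2, 3, 5, 7, 11, 19, 23, ∞}.
(a,b)_19: α=1, u≡6; β=1, v≡18 (mod 19); (6|19)=+1, (18|19)=-1; sign (−1)^1·+1^1·-1^1 = +1.
(a,b)_7: α=1, u≡1; β=1, v≡3 (mod 7); (1|7)=+1, (3|7)=-1; sign (−1)^1·+1^1·-1^1 = +1.
(a,b)_5: α=-1, u≡4; β=-1, v≡2 (mod 5); (4|5)=+1, (2|5)=-1; sign (−1)^0·+1^-1·-1^-1 = -1.
(a,b)_∞: sgn(168245)=+, sgn(504735)=+, so +1.
(a,b)_11: α=1, u≡5; β=1, v≡4 (mod 11); (5|11)=+1, (4|11)=+1; sign (−1)^1·+1^1·+1^1 = -1.
(a,b)_2: α=2, β=2; u≡5, v≡7 (mod 8); ε(u)ε(v)=0·1, αω(v)=2·0, βω(u)=2·1; sum ≡ 0  ⇒  +1.
(a,b)_3: α=2, u≡2; β=3, v≡2 (mod 3); (2|3)=-1, (2|3)=-1; sign (−1)^0·-1^3·-1^2 = -1.
(a,b)_23: α=1, u≡18; β=1, v≡8 (mod 23); (18|23)=+1, (8|23)=+1; sign (−1)^1·+1^1·+1^1 = -1.
(168245, 504735 / ℚ) ramifies at {3, 5, 11, 23}: a division algebra.

[3, 5, 11, 23]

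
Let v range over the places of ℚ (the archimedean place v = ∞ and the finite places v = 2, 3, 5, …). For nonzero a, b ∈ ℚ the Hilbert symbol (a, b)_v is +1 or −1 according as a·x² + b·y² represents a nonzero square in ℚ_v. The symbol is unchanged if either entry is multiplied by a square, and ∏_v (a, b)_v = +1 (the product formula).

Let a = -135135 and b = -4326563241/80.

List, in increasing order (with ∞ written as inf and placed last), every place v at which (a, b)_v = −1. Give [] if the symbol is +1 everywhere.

[3, 5, 11, inf]

Mod squares: a ≡ -15015, b ≡ -5005. Check v ∈ {∞, 2, 3, 5, 7, 11, 13}.
v=5: a=5^1·(≡3), b=5^-1·(≡4) mod 5; (3|5)=-1, (4|5)=+1; (−1)^{1·-1·2}·(-1)^-1·(+1)^1 = -1.
v=11: a=11^1·(≡2), b=11^3·(≡7) mod 11; (2|11)=-1, (7|11)=-1; (−1)^{1·3·5}·(-1)^3·(-1)^1 = -1.
v=3: a=3^3·(≡2), b=3^6·(≡2) mod 3; (2|3)=-1, (2|3)=-1; (−1)^{3·6·1}·(-1)^6·(-1)^3 = -1.
v=2: v_2(a)=0, v_2(b)=-4; units ≡ 1, 3 (mod 8); ε·ε+αω+βω = 0·1+0·1+-4·0 ≡ 0  ⇒  (a,b)_2 = +1.
v=∞: -15015 < 0 and -5005 < 0  ⇒  (a,b)_∞ = -1.
v=13: a=13^1·(≡5), b=13^1·(≡7) mod 13; (5|13)=-1, (7|13)=-1; (−1)^{1·1·6}·(-1)^1·(-1)^1 = +1.
v=7: a=7^1·(≡1), b=7^3·(≡5) mod 7; (1|7)=+1, (5|7)=-1; (−1)^{1·3·3}·(+1)^3·(-1)^1 = +1.
Ram(-15015, -5005) = {3, 5, 11, ∞}; no ℚ_3-point on the conic.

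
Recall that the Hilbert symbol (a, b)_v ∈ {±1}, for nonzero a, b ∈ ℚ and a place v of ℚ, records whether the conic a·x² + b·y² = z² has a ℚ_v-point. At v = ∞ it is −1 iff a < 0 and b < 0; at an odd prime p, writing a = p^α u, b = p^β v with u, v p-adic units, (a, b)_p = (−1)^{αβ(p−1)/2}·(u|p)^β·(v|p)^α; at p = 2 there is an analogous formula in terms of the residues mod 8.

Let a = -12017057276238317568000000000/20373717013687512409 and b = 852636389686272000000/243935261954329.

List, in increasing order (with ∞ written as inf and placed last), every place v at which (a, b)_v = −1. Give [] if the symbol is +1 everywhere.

Mod squares: a ≡ -10005, b ≡ 23. Check v ∈ {∞, 2, 3, 5, 11, 17, 23, 29}.
v=2: v_2(a)=20, v_2(b)=16; units ≡ 3, 7 (mod 8); ε·ε+αω+βω = 1·1+20·0+16·1 ≡ 1  ⇒  (a,b)_2 = -1.
v=29: a=29^3·(≡14), b=29^2·(≡25) mod 29; (14|29)=-1, (25|29)=+1; (−1)^{3·2·14}·(-1)^2·(+1)^3 = +1.
v=∞: -10005 < 0 and 23 > 0  ⇒  (a,b)_∞ = +1.
v=23: a=23^1·(≡4), b=23^1·(≡1) mod 23; (4|23)=+1, (1|23)=+1; (−1)^{1·1·11}·(+1)^1·(+1)^1 = -1.
v=3: a=3^21·(≡1), b=3^16·(≡2) mod 3; (1|3)=+1, (2|3)=-1; (−1)^{21·16·1}·(+1)^16·(-1)^21 = -1.
v=11: a=11^-2·(≡5), b=11^-2·(≡4) mod 11; (5|11)=+1, (4|11)=+1; (−1)^{-2·-2·5}·(+1)^-2·(+1)^-2 = +1.
v=17: a=17^-14·(≡8), b=17^-10·(≡14) mod 17; (8|17)=+1, (14|17)=-1; (−1)^{-14·-10·8}·(+1)^-10·(-1)^-14 = +1.
v=5: a=5^9·(≡1), b=5^6·(≡2) mod 5; (1|5)=+1, (2|5)=-1; (−1)^{9·6·2}·(+1)^6·(-1)^9 = -1.
Ram(-10005, 23) = {2, 3, 5, 23}; no ℚ_2-point on the conic.

[2, 3, 5, 23]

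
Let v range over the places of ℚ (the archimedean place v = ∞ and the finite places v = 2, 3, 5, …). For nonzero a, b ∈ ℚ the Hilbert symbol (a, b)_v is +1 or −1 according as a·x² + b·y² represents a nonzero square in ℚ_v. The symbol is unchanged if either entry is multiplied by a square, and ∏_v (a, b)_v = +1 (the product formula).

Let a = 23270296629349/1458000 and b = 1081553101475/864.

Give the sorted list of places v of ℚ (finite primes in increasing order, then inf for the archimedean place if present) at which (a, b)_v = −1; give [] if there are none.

[3, 7]

Mod squares: a ≡ 6545, b ≡ 66. Check v ∈ {∞, 2, 3, 5, 7, 11, 17, 23, 31}.
v=31: a=31^2·(≡25), b=31^2·(≡2) mod 31; (25|31)=+1, (2|31)=+1; (−1)^{2·2·15}·(+1)^2·(+1)^2 = +1.
v=5: a=5^-3·(≡1), b=5^2·(≡1) mod 5; (1|5)=+1, (1|5)=+1; (−1)^{-3·2·2}·(+1)^2·(+1)^-3 = +1.
v=∞: 6545 > 0 and 66 > 0  ⇒  (a,b)_∞ = +1.
v=17: a=17^3·(≡10), b=17^4·(≡1) mod 17; (10|17)=-1, (1|17)=+1; (−1)^{3·4·8}·(-1)^4·(+1)^3 = +1.
v=7: a=7^1·(≡4), b=7^2·(≡3) mod 7; (4|7)=+1, (3|7)=-1; (−1)^{1·2·3}·(+1)^2·(-1)^1 = -1.
v=23: a=23^2·(≡3), b=23^0·(≡11) mod 23; (3|23)=+1, (11|23)=-1; (−1)^{2·0·11}·(+1)^0·(-1)^2 = +1.
v=2: v_2(a)=-4, v_2(b)=-5; units ≡ 1, 1 (mod 8); ε·ε+αω+βω = 0·0+-4·0+-5·0 ≡ 0  ⇒  (a,b)_2 = +1.
v=3: a=3^-6·(≡2), b=3^-3·(≡1) mod 3; (2|3)=-1, (1|3)=+1; (−1)^{-6·-3·1}·(-1)^-3·(+1)^-6 = -1.
v=11: a=11^3·(≡4), b=11^1·(≡2) mod 11; (4|11)=+1, (2|11)=-1; (−1)^{3·1·5}·(+1)^1·(-1)^3 = +1.
|Ram(6545, 66)| = 2, even; anisotropic at {3, 7}.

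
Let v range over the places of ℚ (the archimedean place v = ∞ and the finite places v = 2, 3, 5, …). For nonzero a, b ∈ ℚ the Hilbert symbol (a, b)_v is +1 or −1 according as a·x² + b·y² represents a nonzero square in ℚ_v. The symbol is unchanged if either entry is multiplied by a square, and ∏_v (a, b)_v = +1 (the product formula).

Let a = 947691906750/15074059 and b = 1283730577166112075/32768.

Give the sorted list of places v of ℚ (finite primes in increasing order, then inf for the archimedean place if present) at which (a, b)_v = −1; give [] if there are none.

[3, 11]

(a, b) ≡ (2730, 6006) mod (ℚ^×)²; places V = {2, 3, 5, 7, 11, 13, 17, 37, 41, ∞}.
(a,b)_37: α=-2, u≡32; β=0, v≡25 (mod 37); (32|37)=-1, (25|37)=+1; sign (−1)^0·-1^0·+1^-2 = +1.
(a,b)_11: α=-2, u≡7; β=3, v≡8 (mod 11); (7|11)=-1, (8|11)=-1; sign (−1)^0·-1^3·-1^-2 = -1.
(a,b)_5: α=3, u≡1; β=2, v≡1 (mod 5); (1|5)=+1, (1|5)=+1; sign (−1)^0·+1^2·+1^3 = +1.
(a,b)_2: α=1, β=-15; u≡5, v≡3 (mod 8); ε(u)ε(v)=0·1, αω(v)=1·1, βω(u)=-15·1; sum ≡ 0  ⇒  +1.
(a,b)_3: α=3, u≡1; β=11, v≡1 (mod 3); (1|3)=+1, (1|3)=+1; sign (−1)^1·+1^11·+1^3 = -1.
(a,b)_13: α=-1, u≡7; β=3, v≡5 (mod 13); (7|13)=-1, (5|13)=-1; sign (−1)^0·-1^3·-1^-1 = +1.
(a,b)_∞: sgn(2730)=+, sgn(6006)=+, so +1.
(a,b)_17: α=4, u≡11; β=2, v≡5 (mod 17); (11|17)=-1, (5|17)=-1; sign (−1)^0·-1^2·-1^4 = +1.
(a,b)_41: α=2, u≡19; β=0, v≡16 (mod 41); (19|41)=-1, (16|41)=+1; sign (−1)^0·-1^0·+1^2 = +1.
(a,b)_7: α=-1, u≡6; β=3, v≡2 (mod 7); (6|7)=-1, (2|7)=+1; sign (−1)^1·-1^3·+1^-1 = +1.
|Ram(2730, 6006)| = 2, even; anisotropic at {3, 11}.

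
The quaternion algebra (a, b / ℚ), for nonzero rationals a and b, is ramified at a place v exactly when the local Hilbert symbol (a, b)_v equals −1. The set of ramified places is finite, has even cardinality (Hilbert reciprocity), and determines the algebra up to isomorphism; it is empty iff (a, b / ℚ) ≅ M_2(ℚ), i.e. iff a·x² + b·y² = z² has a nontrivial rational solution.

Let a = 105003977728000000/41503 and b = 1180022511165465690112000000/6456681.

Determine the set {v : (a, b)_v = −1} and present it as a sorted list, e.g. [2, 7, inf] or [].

Mod squares: a ≡ 8029, b ≡ 598. Check v ∈ {∞, 2, 3, 5, 7, 11, 13, 23, 31, 37}.
v=23: a=23^2·(≡6), b=23^3·(≡13) mod 23; (6|23)=+1, (13|23)=+1; (−1)^{2·3·11}·(+1)^3·(+1)^2 = +1.
v=13: a=13^2·(≡7), b=13^3·(≡6) mod 13; (7|13)=-1, (6|13)=-1; (−1)^{2·3·6}·(-1)^3·(-1)^2 = -1.
v=7: a=7^-3·(≡3), b=7^-2·(≡5) mod 7; (3|7)=-1, (5|7)=-1; (−1)^{-3·-2·3}·(-1)^-2·(-1)^-3 = -1.
v=3: a=3^0·(≡1), b=3^-2·(≡1) mod 3; (1|3)=+1, (1|3)=+1; (−1)^{0·-2·1}·(+1)^-2·(+1)^0 = +1.
v=∞: 8029 > 0 and 598 > 0  ⇒  (a,b)_∞ = +1.
v=31: a=31^1·(≡6), b=31^2·(≡20) mod 31; (6|31)=-1, (20|31)=+1; (−1)^{1·2·15}·(-1)^2·(+1)^1 = +1.
v=37: a=37^1·(≡5), b=37^2·(≡24) mod 37; (5|37)=-1, (24|37)=-1; (−1)^{1·2·18}·(-1)^2·(-1)^1 = -1.
v=2: v_2(a)=16, v_2(b)=31; units ≡ 5, 3 (mod 8); ε·ε+αω+βω = 0·1+16·1+31·1 ≡ 1  ⇒  (a,b)_2 = -1.
v=11: a=11^-2·(≡6), b=11^-4·(≡5) mod 11; (6|11)=-1, (5|11)=+1; (−1)^{-2·-4·5}·(-1)^-4·(+1)^-2 = +1.
v=5: a=5^6·(≡4), b=5^6·(≡3) mod 5; (4|5)=+1, (3|5)=-1; (−1)^{6·6·2}·(+1)^6·(-1)^6 = +1.
|Ram(8029, 598)| = 4, even; anisotropic at {2, 7, 13, 37}.

[2, 7, 13, 37]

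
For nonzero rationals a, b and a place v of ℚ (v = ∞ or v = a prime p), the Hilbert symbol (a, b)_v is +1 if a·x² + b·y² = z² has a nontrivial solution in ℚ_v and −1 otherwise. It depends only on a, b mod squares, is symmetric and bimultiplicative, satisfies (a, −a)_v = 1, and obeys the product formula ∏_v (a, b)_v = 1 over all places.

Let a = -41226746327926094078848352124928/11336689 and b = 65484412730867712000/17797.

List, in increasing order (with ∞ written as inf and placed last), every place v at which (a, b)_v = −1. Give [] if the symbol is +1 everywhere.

[2, 3, 5, 31]

Mod squares: a ≡ -493, b ≡ 139035. Check v ∈ {∞, 2, 3, 5, 7, 11, 13, 17, 19, 23, 29, 31, 37}.
v=3: a=3^0·(≡2), b=3^1·(≡1) mod 3; (2|3)=-1, (1|3)=+1; (−1)^{0·1·1}·(-1)^1·(+1)^0 = -1.
v=19: a=19^2·(≡11), b=19^0·(≡12) mod 19; (11|19)=+1, (12|19)=-1; (−1)^{2·0·9}·(+1)^0·(-1)^2 = +1.
v=11: a=11^2·(≡6), b=11^0·(≡10) mod 11; (6|11)=-1, (10|11)=-1; (−1)^{2·0·5}·(-1)^0·(-1)^2 = +1.
v=∞: -493 < 0 and 139035 > 0  ⇒  (a,b)_∞ = +1.
v=29: a=29^3·(≡19), b=29^2·(≡23) mod 29; (19|29)=-1, (23|29)=+1; (−1)^{3·2·14}·(-1)^2·(+1)^3 = +1.
v=5: a=5^0·(≡3), b=5^3·(≡3) mod 5; (3|5)=-1, (3|5)=-1; (−1)^{0·3·2}·(-1)^3·(-1)^0 = -1.
v=37: a=37^-2·(≡4), b=37^-2·(≡21) mod 37; (4|37)=+1, (21|37)=+1; (−1)^{-2·-2·18}·(+1)^-2·(+1)^-2 = +1.
v=17: a=17^3·(≡12), b=17^2·(≡15) mod 17; (12|17)=-1, (15|17)=+1; (−1)^{3·2·8}·(-1)^2·(+1)^3 = +1.
v=23: a=23^2·(≡1), b=23^1·(≡20) mod 23; (1|23)=+1, (20|23)=-1; (−1)^{2·1·11}·(+1)^1·(-1)^2 = +1.
v=13: a=13^-2·(≡4), b=13^-1·(≡4) mod 13; (4|13)=+1, (4|13)=+1; (−1)^{-2·-1·6}·(+1)^-1·(+1)^-2 = +1.
v=2: v_2(a)=24, v_2(b)=20; units ≡ 3, 3 (mod 8); ε·ε+αω+βω = 1·1+24·1+20·1 ≡ 1  ⇒  (a,b)_2 = -1.
v=31: a=31^6·(≡12), b=31^3·(≡21) mod 31; (12|31)=-1, (21|31)=-1; (−1)^{6·3·15}·(-1)^3·(-1)^6 = -1.
v=7: a=7^-2·(≡1), b=7^0·(≡2) mod 7; (1|7)=+1, (2|7)=+1; (−1)^{-2·0·3}·(+1)^0·(+1)^-2 = +1.
(-493, 139035 / ℚ) ramifies at {2, 3, 5, 31}: a division algebra.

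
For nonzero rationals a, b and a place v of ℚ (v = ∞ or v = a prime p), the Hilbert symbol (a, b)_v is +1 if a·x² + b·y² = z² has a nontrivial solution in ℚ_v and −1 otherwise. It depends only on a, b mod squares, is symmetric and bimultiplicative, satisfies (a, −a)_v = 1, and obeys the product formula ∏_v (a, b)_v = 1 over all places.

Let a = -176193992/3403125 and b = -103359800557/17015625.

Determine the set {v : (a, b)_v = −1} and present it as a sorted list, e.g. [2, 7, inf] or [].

[5, inf]

(a, b) ≡ (-10, -13) mod (ℚ^×)²; places V = {2, 3, 5, 11, 13, 19, ∞}.
(a,b)_∞: sgn(-10)=−, sgn(-13)=−, so -1.
(a,b)_2: α=3, β=0; u≡3, v≡3 (mod 8); ε(u)ε(v)=1·1, αω(v)=3·1, βω(u)=0·1; sum ≡ 0  ⇒  +1.
(a,b)_13: α=2, u≡10; β=3, v≡9 (mod 13); (10|13)=+1, (9|13)=+1; sign (−1)^0·+1^3·+1^2 = +1.
(a,b)_11: α=-2, u≡9; β=-2, v≡9 (mod 11); (9|11)=+1, (9|11)=+1; sign (−1)^0·+1^-2·+1^-2 = +1.
(a,b)_5: α=-5, u≡2; β=-6, v≡2 (mod 5); (2|5)=-1, (2|5)=-1; sign (−1)^0·-1^-6·-1^-5 = -1.
(a,b)_3: α=-2, u≡2; β=-2, v≡2 (mod 3); (2|3)=-1, (2|3)=-1; sign (−1)^0·-1^-2·-1^-2 = +1.
(a,b)_19: α=4, u≡1; β=6, v≡16 (mod 19); (1|19)=+1, (16|19)=+1; sign (−1)^0·+1^6·+1^4 = +1.
(-10, -13 / ℚ) ramifies at {5, ∞}: a division algebra.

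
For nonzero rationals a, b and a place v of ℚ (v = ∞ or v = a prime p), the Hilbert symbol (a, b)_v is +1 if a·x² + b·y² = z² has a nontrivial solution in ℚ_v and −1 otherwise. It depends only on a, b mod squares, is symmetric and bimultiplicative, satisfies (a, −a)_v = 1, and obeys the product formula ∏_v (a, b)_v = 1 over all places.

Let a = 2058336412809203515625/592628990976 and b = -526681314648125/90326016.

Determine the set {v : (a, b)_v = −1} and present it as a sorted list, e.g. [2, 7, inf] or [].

[]

(a, b) ≡ (41, -1517) mod (ℚ^×)²; places V = {2, 3, 5, 7, 11, 13, 37, 41, ∞}.
(a,b)_∞: sgn(41)=+, sgn(-1517)=−, so +1.
(a,b)_5: α=8, u≡1; β=4, v≡3 (mod 5); (1|5)=+1, (3|5)=-1; sign (−1)^0·+1^4·-1^8 = +1.
(a,b)_7: α=4, u≡6; β=4, v≡4 (mod 7); (6|7)=-1, (4|7)=+1; sign (−1)^0·-1^4·+1^4 = +1.
(a,b)_2: α=-10, β=-10; u≡1, v≡3 (mod 8); ε(u)ε(v)=0·1, αω(v)=-10·1, βω(u)=-10·0; sum ≡ 0  ⇒  +1.
(a,b)_37: α=4, u≡7; β=3, v≡1 (mod 37); (7|37)=+1, (1|37)=+1; sign (−1)^0·+1^3·+1^4 = +1.
(a,b)_3: α=-14, u≡2; β=-6, v≡1 (mod 3); (2|3)=-1, (1|3)=+1; sign (−1)^0·-1^-6·+1^-14 = +1.
(a,b)_11: α=-2, u≡8; β=-2, v≡4 (mod 11); (8|11)=-1, (4|11)=+1; sign (−1)^0·-1^-2·+1^-2 = +1.
(a,b)_41: α=1, u≡31; β=1, v≡2 (mod 41); (31|41)=+1, (2|41)=+1; sign (−1)^0·+1^1·+1^1 = +1.
(a,b)_13: α=4, u≡6; β=2, v≡1 (mod 13); (6|13)=-1, (1|13)=+1; sign (−1)^0·-1^2·+1^4 = +1.
Every local symbol is +1, so the conic 41·x² + -1517·y² = z² has ℚ_v-points for all v and hence a ℚ-point; (a, b / ℚ) ≅ M_2(ℚ).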